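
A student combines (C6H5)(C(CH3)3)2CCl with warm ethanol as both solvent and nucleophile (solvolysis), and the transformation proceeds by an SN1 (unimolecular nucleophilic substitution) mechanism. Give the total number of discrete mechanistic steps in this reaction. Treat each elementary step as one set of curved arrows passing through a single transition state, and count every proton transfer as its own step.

Step 1: The C–Cl bond breaks with both electrons going to the chloride; Cl⁻ leaves and a tertiary carbocation remains.
(No 1,2-shift: no single shift to an adjacent carbon would give a more stable cation.)
Step 2: A lone pair on the oxygen of CH3CH2OH attacks the carbocation, forming a new C–O σ-bond and an oxonium ion.
Step 3: A second solvent molecule removes the proton on oxygen, giving the neutral ether product.
Total: 3 elementary steps.

3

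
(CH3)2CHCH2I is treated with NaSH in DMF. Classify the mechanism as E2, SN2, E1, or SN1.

Conditions: a primary substrate with a strong nucleophile in the polar aprotic solvent DMF.
These conditions are the textbook signature of the SN2 pathway.
An unhindered substrate with a strong nucleophile in a polar aprotic solvent favours one-step backside displacement.

SN2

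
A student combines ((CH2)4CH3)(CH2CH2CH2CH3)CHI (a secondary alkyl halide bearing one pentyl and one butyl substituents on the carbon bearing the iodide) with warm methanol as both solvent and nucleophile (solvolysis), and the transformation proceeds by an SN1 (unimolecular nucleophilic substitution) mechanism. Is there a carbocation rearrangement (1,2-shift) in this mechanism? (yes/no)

The first-formed carbocation is secondary.
No single 1,2-shift to an adjacent carbon would produce a more-substituted cation than the one already present, so no rearrangement occurs.

no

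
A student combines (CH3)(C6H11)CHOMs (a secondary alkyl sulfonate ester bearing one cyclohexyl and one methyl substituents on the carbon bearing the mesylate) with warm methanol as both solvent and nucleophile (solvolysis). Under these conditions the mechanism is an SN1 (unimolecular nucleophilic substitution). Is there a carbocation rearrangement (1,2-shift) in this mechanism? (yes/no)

The first-formed carbocation is secondary.
The adjacent cyclohexyl carbon already bears 2 other carbon substituents and has a hydrogen to migrate; after a 1,2-hydride shift from that carbon the positive charge sits on a tertiary centre.
Tertiary is more stable than secondary, so the shift occurs.

yes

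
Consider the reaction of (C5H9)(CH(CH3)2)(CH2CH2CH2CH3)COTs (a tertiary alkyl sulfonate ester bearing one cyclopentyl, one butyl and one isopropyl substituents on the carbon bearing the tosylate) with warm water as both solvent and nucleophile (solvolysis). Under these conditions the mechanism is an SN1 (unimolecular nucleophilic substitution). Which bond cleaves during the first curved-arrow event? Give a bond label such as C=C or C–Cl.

Step 1: Rate-determining heterolysis of the C–O bond gives TsO⁻ and a tertiary carbocation.
The bond broken in this step is the C–O bond.

C–O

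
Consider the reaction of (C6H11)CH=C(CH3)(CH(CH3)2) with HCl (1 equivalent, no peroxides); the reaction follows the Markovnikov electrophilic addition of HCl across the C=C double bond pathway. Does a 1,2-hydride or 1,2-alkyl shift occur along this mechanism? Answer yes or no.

no

The first-formed carbocation is tertiary.
No single 1,2-shift to an adjacent carbon would produce a more-substituted cation than the one already present, so no rearrangement occurs.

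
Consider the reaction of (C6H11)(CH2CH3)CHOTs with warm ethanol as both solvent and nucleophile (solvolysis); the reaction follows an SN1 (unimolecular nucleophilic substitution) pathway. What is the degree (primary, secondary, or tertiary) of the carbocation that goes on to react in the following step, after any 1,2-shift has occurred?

Step 1: Rate-determining heterolysis of the C–O bond gives TsO⁻ and a secondary carbocation.
Step 2: Carbocation rearrangement: a 1,2-hydride shift from the adjacent cyclohexyl carbon converts the initially-formed secondary cation into the more stable tertiary cation.
The cation rearranges from secondary to tertiary via a 1,2-hydride shift from the adjacent cyclohexyl carbon; the tertiary cation is what reacts next.

tertiary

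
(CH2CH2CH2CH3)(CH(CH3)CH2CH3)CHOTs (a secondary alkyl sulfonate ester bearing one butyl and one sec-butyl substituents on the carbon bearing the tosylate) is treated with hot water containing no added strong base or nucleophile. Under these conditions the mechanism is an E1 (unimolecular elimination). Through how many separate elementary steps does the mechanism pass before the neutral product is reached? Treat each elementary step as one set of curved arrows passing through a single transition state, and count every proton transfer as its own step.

Step 1: Unassisted departure of TsO⁻ (taking the C–O bonding pair) generates a secondary carbocation.
Step 2: A hydride (H with its bonding pair) migrates from the adjacent sec-butyl carbon to the cationic centre — a 1,2-hydride shift — upgrading the secondary cation to a tertiary one.
Step 3: A water molecule (solvent) deprotonates a β-carbon; as the C–H bond breaks, those electrons form the new alkene π bond.
Total: 3 elementary steps.

3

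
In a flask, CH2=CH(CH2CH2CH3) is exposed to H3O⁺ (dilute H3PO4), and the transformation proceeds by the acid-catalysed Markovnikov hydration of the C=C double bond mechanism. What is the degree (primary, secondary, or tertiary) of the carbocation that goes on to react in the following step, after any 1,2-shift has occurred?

Step 1: The π electrons of the C=C bond attack a proton of H3O⁺; Markovnikov addition places the new C–H on the less-substituted alkene carbon, so the positive charge ends up on the more-substituted carbon — a secondary carbocation. H2O is released.
No single 1,2-shift to an adjacent carbon would give a more-substituted cation, so no rearrangement occurs.

secondary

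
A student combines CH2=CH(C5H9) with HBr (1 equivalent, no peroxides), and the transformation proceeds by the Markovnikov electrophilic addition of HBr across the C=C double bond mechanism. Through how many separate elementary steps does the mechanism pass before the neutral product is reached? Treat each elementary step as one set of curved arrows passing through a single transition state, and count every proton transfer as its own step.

3

Step 1: The π electrons of the C=C bond attack a proton of HBr; Markovnikov addition places the new C–H on the less-substituted alkene carbon, so the positive charge ends up on the more-substituted carbon — a secondary carbocation. The H–Br bond breaks heterolytically, releasing Br⁻.
Step 2: A hydride (H with its bonding pair) migrates from the adjacent cyclopentyl carbon to the cationic centre — a 1,2-hydride shift — upgrading the secondary cation to a tertiary one.
Step 3: Br⁻ captures the cation: a lone pair on Br⁻ fills the empty p orbital, producing the alkyl halide product.
Total: 3 elementary steps.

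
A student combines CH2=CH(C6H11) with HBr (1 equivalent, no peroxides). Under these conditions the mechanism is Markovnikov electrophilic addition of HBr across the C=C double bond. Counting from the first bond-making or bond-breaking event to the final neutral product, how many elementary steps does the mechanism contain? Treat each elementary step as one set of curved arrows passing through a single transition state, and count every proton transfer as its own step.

Step 1: Electrophilic addition begins with the π(C=C) electrons forming a bond to the proton of HBr. Following Markovnikov's rule, the resulting cation is secondary. The H–Br bond breaks heterolytically, releasing Br⁻.
Step 2: A hydride (H with its bonding pair) migrates from the adjacent cyclohexyl carbon to the cationic centre — a 1,2-hydride shift — upgrading the secondary cation to a tertiary one.
Step 3: Br⁻ captures the cation: a lone pair on Br⁻ fills the empty p orbital, producing the alkyl halide product.
Total: 3 elementary steps.

3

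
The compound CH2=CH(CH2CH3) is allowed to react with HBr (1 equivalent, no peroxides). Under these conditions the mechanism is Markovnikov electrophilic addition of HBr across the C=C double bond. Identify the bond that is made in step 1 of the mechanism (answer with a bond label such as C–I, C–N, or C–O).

C–H

Step 1: Electrophilic addition begins with the π(C=C) electrons forming a bond to the proton of HBr. Following Markovnikov's rule, the resulting cation is secondary. The H–Br bond breaks heterolytically, releasing Br⁻.
The bond formed in this step is the C–H bond.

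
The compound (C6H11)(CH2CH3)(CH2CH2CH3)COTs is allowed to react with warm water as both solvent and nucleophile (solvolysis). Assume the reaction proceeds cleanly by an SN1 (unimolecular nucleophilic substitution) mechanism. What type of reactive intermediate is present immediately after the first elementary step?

Step 1: Ionisation: the C–O σ-bond cleaves heterolytically; both bonding electrons depart with TsO⁻, leaving a tertiary carbocation at the α-carbon.
After step 1 the species present is a tertiary carbocation.

tertiary carbocation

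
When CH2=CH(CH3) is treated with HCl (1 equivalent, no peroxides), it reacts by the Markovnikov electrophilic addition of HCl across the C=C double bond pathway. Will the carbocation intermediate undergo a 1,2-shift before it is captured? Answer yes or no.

no

The first-formed carbocation is secondary.
No single 1,2-shift to an adjacent carbon would produce a more-substituted cation than the one already present, so no rearrangement occurs.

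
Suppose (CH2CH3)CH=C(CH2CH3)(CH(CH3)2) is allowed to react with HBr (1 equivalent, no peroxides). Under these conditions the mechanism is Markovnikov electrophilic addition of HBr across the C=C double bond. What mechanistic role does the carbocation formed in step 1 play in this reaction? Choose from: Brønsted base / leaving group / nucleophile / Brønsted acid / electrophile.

Step 2: The Br⁻ anion donates a lone pair to the carbocation, forming the new C–Br σ-bond and giving the neutral alkyl halide.
The carbocation formed in step 1 accepts an electron pair into an empty or π* orbital — it is the electrophile.

electrophile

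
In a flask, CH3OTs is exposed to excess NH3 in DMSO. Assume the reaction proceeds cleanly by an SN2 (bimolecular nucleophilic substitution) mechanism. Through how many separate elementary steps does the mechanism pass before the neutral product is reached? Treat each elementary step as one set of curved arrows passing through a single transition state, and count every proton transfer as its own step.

Step 1: A lone pair on the N of NH3 attacks the α-carbon from the back side while the C–O bond breaks; both bonding electrons leave with TsO⁻. The product of this concerted step is an alkylammonium ion.
Step 2: A second equivalent of NH3 removes a proton from the N, giving the neutral product.
Total: 2 elementary steps.

2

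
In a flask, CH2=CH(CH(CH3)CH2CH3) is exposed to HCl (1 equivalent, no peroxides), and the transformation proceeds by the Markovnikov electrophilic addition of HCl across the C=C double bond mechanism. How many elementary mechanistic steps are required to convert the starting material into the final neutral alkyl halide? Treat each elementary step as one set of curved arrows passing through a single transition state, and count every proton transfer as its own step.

3

Step 1: Electrophilic addition begins with the π(C=C) electrons forming a bond to the proton of HCl. Following Markovnikov's rule, the resulting cation is secondary. The H–Cl bond breaks heterolytically, releasing Cl⁻.
Step 2: A hydride (H with its bonding pair) migrates from the adjacent sec-butyl carbon to the cationic centre — a 1,2-hydride shift — upgrading the secondary cation to a tertiary one.
Step 3: Nucleophilic attack by Cl⁻ on the carbocation completes the addition, giving R–Cl.
Total: 3 elementary steps.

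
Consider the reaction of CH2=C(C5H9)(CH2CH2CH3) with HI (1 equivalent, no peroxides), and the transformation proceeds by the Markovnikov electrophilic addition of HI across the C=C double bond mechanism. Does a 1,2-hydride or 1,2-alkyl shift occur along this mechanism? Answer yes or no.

no

The first-formed carbocation is tertiary.
No single 1,2-shift to an adjacent carbon would produce a more-substituted cation than the one already present, so no rearrangement occurs.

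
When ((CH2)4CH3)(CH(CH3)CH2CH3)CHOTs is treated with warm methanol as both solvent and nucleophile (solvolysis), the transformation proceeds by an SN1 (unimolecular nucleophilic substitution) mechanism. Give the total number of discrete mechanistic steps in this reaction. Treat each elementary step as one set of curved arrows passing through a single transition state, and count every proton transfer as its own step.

Step 1: The C–O bond breaks with both electrons going to the tosylate; TsO⁻ leaves and a secondary carbocation remains.
Step 2: A 1,2-hydride shift from the adjacent sec-butyl carbon moves the positive charge from the secondary centre to an adjacent carbon, generating a more stable tertiary carbocation.
Step 3: A lone pair on the oxygen of CH3OH attacks the carbocation, forming a new C–O σ-bond and an oxonium ion.
Step 4: Deprotonation of the oxonium oxygen by solvent methanol yields the neutral ether.
Total: 4 elementary steps.

4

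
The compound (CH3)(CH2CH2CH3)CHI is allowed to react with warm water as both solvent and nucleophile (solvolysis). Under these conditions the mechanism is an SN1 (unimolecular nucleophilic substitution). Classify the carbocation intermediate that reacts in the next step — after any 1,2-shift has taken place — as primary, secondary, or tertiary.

secondary

Step 1: Ionisation: the C–I σ-bond cleaves heterolytically; both bonding electrons depart with I⁻, leaving a secondary carbocation at the α-carbon.
No single 1,2-shift to an adjacent carbon would give a more-substituted cation, so no rearrangement occurs.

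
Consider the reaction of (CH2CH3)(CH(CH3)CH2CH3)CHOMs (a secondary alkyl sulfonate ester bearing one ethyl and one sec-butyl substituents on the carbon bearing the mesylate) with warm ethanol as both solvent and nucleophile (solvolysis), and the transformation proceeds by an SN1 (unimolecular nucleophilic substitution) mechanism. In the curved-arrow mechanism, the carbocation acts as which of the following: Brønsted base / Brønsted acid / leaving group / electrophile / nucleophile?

electrophile

Step 3: CH3CH2OH donates an oxygen lone pair into the empty p orbital of the cation, giving a protonated ether (an oxonium ion).
The carbocation accepts an electron pair into an empty or π* orbital — it is the electrophile.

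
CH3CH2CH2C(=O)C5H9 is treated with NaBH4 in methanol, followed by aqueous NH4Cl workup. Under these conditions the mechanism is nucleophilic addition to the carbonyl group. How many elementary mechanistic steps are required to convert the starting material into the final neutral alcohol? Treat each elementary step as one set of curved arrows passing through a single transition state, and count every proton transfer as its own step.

2

Step 1: H⁻ (delivered from BH4⁻) attacks the sp² carbonyl carbon; the C=O π bond breaks and the electrons end up as a lone pair on the alkoxide oxygen of the tetrahedral intermediate.
Step 2: Protonation of the alkoxide by aqueous NH4Cl workup furnishes an alcohol.
Total: 2 elementary steps.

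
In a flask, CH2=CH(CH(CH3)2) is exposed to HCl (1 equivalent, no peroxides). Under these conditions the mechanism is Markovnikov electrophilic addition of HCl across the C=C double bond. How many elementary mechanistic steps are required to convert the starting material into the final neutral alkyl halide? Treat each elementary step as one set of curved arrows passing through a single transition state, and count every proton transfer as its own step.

Step 1: Electrophilic addition begins with the π(C=C) electrons forming a bond to the proton of HCl. Following Markovnikov's rule, the resulting cation is secondary. The H–Cl bond breaks heterolytically, releasing Cl⁻.
Step 2: Carbocation rearrangement: a 1,2-hydride shift from the adjacent isopropyl carbon converts the initially-formed secondary cation into the more stable tertiary cation.
Step 3: Nucleophilic attack by Cl⁻ on the carbocation completes the addition, giving R–Cl.
Total: 3 elementary steps.

3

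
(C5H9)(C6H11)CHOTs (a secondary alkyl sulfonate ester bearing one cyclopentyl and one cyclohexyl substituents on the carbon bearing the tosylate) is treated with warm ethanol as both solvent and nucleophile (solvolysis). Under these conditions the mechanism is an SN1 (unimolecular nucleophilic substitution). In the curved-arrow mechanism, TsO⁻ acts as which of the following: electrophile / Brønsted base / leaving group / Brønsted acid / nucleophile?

leaving group

Step 1: Unassisted departure of TsO⁻ (taking the C–O bonding pair) generates a secondary carbocation.
TsO⁻ departs with both electrons of the breaking σ-bond — that is the definition of a leaving group.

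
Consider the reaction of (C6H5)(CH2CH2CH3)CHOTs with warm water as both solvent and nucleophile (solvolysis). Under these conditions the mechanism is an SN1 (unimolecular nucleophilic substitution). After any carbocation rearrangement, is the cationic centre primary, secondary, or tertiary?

Step 1: Ionisation: the C–O σ-bond cleaves heterolytically; both bonding electrons depart with TsO⁻, leaving a secondary carbocation at the α-carbon.
No single 1,2-shift to an adjacent carbon would give a more-substituted cation, so no rearrangement occurs.

secondary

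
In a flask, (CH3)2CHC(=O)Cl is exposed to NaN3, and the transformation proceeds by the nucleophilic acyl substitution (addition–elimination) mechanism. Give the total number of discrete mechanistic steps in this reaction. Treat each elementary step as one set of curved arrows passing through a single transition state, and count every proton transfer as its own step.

2

Step 1: A lone pair on the N of N3⁻ attacks the electrophilic acyl carbon; the π(C=O) electrons move onto oxygen, giving a tetrahedral intermediate.
Step 2: Collapse of the tetrahedral intermediate: the alkoxide oxygen pushes its lone pair back to re-form C=O while Cl⁻ leaves.
Total: 2 elementary steps.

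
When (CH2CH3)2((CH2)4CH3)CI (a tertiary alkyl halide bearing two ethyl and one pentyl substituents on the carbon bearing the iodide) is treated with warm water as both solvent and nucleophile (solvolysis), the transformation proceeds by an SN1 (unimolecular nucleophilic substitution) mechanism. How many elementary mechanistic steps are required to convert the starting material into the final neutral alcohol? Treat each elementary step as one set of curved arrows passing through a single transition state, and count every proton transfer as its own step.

3

Step 1: Unassisted departure of I⁻ (taking the C–I bonding pair) generates a tertiary carbocation.
(No 1,2-shift: no single shift to an adjacent carbon would give a more stable cation.)
Step 2: A lone pair on the oxygen of H2O attacks the carbocation, forming a new C–O σ-bond and an oxonium ion.
Step 3: Proton transfer from the O–H of the oxonium ion to a solvent molecule delivers the neutral alcohol.
Total: 3 elementary steps.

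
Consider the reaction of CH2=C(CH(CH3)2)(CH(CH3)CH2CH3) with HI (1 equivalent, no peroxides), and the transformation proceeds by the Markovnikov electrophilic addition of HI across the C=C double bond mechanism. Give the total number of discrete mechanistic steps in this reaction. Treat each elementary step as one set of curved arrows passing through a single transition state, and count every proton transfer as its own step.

Step 1: The π electrons of the C=C bond attack a proton of HI; Markovnikov addition places the new C–H on the less-substituted alkene carbon, so the positive charge ends up on the more-substituted carbon — a tertiary carbocation. The H–I bond breaks heterolytically, releasing I⁻.
(No 1,2-shift: no single shift to an adjacent carbon would give a more stable cation.)
Step 2: Nucleophilic attack by I⁻ on the carbocation completes the addition, giving R–I.
Total: 2 elementary steps.

2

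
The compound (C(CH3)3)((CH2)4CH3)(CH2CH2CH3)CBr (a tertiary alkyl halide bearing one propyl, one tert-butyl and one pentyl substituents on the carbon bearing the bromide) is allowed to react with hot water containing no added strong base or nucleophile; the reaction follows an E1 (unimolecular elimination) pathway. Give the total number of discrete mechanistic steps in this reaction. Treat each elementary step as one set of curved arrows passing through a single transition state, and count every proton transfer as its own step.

2

Step 1: Ionisation: the C–Br σ-bond cleaves heterolytically; both bonding electrons depart with Br⁻, leaving a tertiary carbocation at the α-carbon.
(No 1,2-shift: no single shift to an adjacent carbon would give a more stable cation.)
Step 2: A weak base (a water molecule from the solvent) removes a proton from a carbon adjacent to the cationic centre; the electrons of that C–H bond become the new π(C=C) bond, giving the alkene.
Total: 2 elementary steps.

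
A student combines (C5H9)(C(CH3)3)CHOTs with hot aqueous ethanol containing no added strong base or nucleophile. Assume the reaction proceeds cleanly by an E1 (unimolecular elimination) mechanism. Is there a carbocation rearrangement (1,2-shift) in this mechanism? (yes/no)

The first-formed carbocation is secondary.
The adjacent cyclopentyl carbon already bears 2 other carbon substituents and has a hydrogen to migrate; after a 1,2-hydride shift from that carbon the positive charge sits on a tertiary centre.
Tertiary is more stable than secondary, so the shift occurs.

yes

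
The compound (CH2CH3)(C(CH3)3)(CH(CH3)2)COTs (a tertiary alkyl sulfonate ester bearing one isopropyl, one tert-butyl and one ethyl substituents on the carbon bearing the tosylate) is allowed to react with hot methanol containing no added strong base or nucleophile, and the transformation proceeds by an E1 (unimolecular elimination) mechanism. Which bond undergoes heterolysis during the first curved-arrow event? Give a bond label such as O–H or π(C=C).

Step 1: Unassisted departure of TsO⁻ (taking the C–O bonding pair) generates a tertiary carbocation.
The bond broken in this step is the C–O bond.

C–O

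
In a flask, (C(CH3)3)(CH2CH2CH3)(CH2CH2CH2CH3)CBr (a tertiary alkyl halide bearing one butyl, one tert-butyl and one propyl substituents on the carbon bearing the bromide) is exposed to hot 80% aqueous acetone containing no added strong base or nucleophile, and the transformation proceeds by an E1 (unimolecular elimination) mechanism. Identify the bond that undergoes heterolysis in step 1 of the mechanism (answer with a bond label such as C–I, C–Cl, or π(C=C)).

Step 1: Rate-determining heterolysis of the C–Br bond gives Br⁻ and a tertiary carbocation.
The bond broken in this step is the C–Br bond.

C–Br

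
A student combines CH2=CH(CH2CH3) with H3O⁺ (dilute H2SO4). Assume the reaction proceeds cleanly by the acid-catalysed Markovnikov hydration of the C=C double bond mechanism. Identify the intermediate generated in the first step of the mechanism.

Step 1: Protonation of the alkene by H3O⁺: the π bond acts as the nucleophile and picks up H⁺, giving the more stable (Markovnikov) secondary carbocation. H2O is released.
After step 1 the species present is a secondary carbocation.

secondary carbocation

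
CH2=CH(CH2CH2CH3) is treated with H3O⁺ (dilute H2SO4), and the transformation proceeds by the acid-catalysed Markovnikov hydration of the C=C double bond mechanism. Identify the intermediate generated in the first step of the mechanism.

secondary carbocation

Step 1: The π electrons of the C=C bond attack a proton of H3O⁺; Markovnikov addition places the new C–H on the less-substituted alkene carbon, so the positive charge ends up on the more-substituted carbon — a secondary carbocation. H2O is released.
After step 1 the species present is a secondary carbocation.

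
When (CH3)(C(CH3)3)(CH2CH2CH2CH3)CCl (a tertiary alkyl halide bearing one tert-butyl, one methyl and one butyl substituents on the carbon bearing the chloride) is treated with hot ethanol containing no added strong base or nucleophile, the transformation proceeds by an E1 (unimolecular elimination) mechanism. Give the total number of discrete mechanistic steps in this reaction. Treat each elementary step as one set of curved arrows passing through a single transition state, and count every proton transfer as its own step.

2

Step 1: The C–Cl bond breaks with both electrons going to the chloride; Cl⁻ leaves and a tertiary carbocation remains.
(No 1,2-shift: no single shift to an adjacent carbon would give a more stable cation.)
Step 2: An ethanol molecule (solvent) deprotonates a β-carbon; as the C–H bond breaks, those electrons form the new alkene π bond.
Total: 2 elementary steps.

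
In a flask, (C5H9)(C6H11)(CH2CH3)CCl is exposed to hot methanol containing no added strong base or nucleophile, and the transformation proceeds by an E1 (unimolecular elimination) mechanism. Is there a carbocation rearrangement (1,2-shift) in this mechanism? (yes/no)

The first-formed carbocation is tertiary.
No single 1,2-shift to an adjacent carbon would produce a more-substituted cation than the one already present, so no rearrangement occurs.

no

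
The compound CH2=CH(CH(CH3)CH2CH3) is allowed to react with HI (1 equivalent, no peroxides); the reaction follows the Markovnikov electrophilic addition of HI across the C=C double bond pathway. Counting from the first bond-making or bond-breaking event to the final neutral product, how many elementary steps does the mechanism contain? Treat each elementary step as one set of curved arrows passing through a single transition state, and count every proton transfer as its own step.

3

Step 1: The π electrons of the C=C bond attack a proton of HI; Markovnikov addition places the new C–H on the less-substituted alkene carbon, so the positive charge ends up on the more-substituted carbon — a secondary carbocation. The H–I bond breaks heterolytically, releasing I⁻.
Step 2: A hydride (H with its bonding pair) migrates from the adjacent sec-butyl carbon to the cationic centre — a 1,2-hydride shift — upgrading the secondary cation to a tertiary one.
Step 3: I⁻ captures the cation: a lone pair on I⁻ fills the empty p orbital, producing the alkyl halide product.
Total: 3 elementary steps.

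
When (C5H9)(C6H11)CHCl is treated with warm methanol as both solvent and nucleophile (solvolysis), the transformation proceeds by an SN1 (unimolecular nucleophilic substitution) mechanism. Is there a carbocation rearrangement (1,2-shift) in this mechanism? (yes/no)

The first-formed carbocation is secondary.
The adjacent cyclohexyl carbon already bears 2 other carbon substituents and has a hydrogen to migrate; after a 1,2-hydride shift from that carbon the positive charge sits on a tertiary centre.
Tertiary is more stable than secondary, so the shift occurs.

yes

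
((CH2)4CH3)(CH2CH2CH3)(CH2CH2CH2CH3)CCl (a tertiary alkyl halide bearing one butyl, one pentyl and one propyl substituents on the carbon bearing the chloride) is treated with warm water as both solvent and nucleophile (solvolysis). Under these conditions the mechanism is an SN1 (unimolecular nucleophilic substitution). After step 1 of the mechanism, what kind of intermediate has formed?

tertiary carbocation

Step 1: The C–Cl bond breaks with both electrons going to the chloride; Cl⁻ leaves and a tertiary carbocation remains.
After step 1 the species present is a tertiary carbocation.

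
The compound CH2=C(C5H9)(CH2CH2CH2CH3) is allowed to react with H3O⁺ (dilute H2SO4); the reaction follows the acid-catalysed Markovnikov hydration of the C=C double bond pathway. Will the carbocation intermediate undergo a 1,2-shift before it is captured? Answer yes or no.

no

The first-formed carbocation is tertiary.
No single 1,2-shift to an adjacent carbon would produce a more-substituted cation than the one already present, so no rearrangement occurs.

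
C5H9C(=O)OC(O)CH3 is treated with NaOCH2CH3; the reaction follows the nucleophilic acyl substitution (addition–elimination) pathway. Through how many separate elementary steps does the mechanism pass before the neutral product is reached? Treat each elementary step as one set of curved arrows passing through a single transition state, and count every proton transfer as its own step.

Step 1: A lone pair on the O of CH3CH2O⁻ attacks the electrophilic acyl carbon; the π(C=O) electrons move onto oxygen, giving a tetrahedral intermediate.
Step 2: Collapse of the tetrahedral intermediate: the alkoxide oxygen pushes its lone pair back to re-form C=O while CH3CO2⁻ leaves.
Total: 2 elementary steps.

2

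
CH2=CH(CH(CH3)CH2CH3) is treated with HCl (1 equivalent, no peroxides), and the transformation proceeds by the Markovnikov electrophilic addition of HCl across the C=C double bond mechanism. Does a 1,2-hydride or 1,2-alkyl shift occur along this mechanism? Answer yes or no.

The first-formed carbocation is secondary.
The adjacent sec-butyl carbon already bears 2 other carbon substituents and has a hydrogen to migrate; after a 1,2-hydride shift from that carbon the positive charge sits on a tertiary centre.
Tertiary is more stable than secondary, so the shift occurs.

yes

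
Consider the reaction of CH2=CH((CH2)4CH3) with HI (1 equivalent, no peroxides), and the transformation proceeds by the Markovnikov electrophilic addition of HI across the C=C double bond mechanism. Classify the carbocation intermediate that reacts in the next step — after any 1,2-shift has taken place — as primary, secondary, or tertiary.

secondary

Step 1: The π electrons of the C=C bond attack a proton of HI; Markovnikov addition places the new C–H on the less-substituted alkene carbon, so the positive charge ends up on the more-substituted carbon — a secondary carbocation. The H–I bond breaks heterolytically, releasing I⁻.
No single 1,2-shift to an adjacent carbon would give a more-substituted cation, so no rearrangement occurs.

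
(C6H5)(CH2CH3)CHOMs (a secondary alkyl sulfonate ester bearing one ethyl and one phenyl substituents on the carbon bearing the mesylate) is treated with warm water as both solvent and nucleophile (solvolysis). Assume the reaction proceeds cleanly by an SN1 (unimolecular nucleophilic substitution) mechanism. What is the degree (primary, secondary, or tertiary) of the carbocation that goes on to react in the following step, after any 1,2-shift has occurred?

Step 1: Rate-determining heterolysis of the C–O bond gives MsO⁻ and a secondary carbocation.
No single 1,2-shift to an adjacent carbon would give a more-substituted cation, so no rearrangement occurs.

secondary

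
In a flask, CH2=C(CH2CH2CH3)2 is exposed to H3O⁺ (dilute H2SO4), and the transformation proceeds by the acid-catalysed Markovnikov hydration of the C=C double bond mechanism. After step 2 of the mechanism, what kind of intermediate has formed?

oxonium ion

Step 1: Protonation of the alkene by H3O⁺: the π bond acts as the nucleophile and picks up H⁺, giving the more stable (Markovnikov) tertiary carbocation. H2O is released.
Step 2: Water acts as the nucleophile: an oxygen lone pair bonds to the cationic carbon, giving an oxonium-ion intermediate.
After step 2 the species present is an oxonium ion.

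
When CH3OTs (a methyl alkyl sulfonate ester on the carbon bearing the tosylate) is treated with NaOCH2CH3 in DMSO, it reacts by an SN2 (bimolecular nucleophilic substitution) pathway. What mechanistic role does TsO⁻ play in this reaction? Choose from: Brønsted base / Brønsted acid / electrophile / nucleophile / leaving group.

Step 1: CH3CH2O⁻ attacks the back face of the α-carbon while TsO⁻ departs with the C–O bonding pair — a single concerted displacement through a pentacoordinate transition state.
TsO⁻ departs with both electrons of the breaking σ-bond — that is the definition of a leaving group.

leaving group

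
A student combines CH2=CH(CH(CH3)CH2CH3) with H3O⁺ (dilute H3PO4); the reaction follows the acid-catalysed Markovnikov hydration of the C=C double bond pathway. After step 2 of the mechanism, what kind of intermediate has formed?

tertiary carbocation

Step 1: Protonation of the alkene by H3O⁺: the π bond acts as the nucleophile and picks up H⁺, giving the more stable (Markovnikov) secondary carbocation. H2O is released.
Step 2: Carbocation rearrangement: a 1,2-hydride shift from the adjacent sec-butyl carbon converts the initially-formed secondary cation into the more stable tertiary cation.
After step 2 the species present is a tertiary carbocation.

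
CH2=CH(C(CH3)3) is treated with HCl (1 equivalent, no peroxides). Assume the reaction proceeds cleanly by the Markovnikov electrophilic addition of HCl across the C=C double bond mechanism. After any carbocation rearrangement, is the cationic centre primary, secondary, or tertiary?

Step 1: The π electrons of the C=C bond attack a proton of HCl; Markovnikov addition places the new C–H on the less-substituted alkene carbon, so the positive charge ends up on the more-substituted carbon — a secondary carbocation. The H–Cl bond breaks heterolytically, releasing Cl⁻.
Step 2: A methyl group with its bonding pair migrates from the adjacent tert-butyl carbon to the cationic centre — a 1,2-methyl shift — upgrading the secondary cation to a tertiary one.
The cation rearranges from secondary to tertiary via a 1,2-methyl shift from the adjacent tert-butyl carbon; the tertiary cation is what reacts next.

tertiary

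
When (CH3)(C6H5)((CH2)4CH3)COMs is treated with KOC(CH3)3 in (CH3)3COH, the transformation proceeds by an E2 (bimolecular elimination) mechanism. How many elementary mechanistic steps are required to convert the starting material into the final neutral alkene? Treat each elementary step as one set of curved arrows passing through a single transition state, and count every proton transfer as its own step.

1

Step 1: The strong base (CH3)3CO⁻ removes a β-hydrogen; in the same concerted event the electrons of the breaking C–H bond form the new π(C=C) bond and the C–O σ-bond breaks, expelling MsO⁻. Anti-periplanar geometry; one transition state.
Total: 1 elementary step.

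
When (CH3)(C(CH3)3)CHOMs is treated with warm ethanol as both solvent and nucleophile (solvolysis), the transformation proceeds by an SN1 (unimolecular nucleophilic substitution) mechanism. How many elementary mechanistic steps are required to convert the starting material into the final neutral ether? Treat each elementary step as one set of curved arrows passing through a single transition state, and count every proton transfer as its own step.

Step 1: Ionisation: the C–O σ-bond cleaves heterolytically; both bonding electrons depart with MsO⁻, leaving a secondary carbocation at the α-carbon.
Step 2: Carbocation rearrangement: a 1,2-methyl shift from the adjacent tert-butyl carbon converts the initially-formed secondary cation into the more stable tertiary cation.
Step 3: CH3CH2OH donates an oxygen lone pair into the empty p orbital of the cation, giving a protonated ether (an oxonium ion).
Step 4: Deprotonation of the oxonium oxygen by solvent ethanol yields the neutral ether.
Total: 4 elementary steps.

4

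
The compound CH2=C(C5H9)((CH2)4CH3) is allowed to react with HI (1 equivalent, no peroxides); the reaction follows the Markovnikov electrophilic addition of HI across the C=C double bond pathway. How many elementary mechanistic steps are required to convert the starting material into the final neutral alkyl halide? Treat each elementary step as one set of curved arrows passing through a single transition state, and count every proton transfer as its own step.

Step 1: The π electrons of the C=C bond attack a proton of HI; Markovnikov addition places the new C–H on the less-substituted alkene carbon, so the positive charge ends up on the more-substituted carbon — a tertiary carbocation. The H–I bond breaks heterolytically, releasing I⁻.
(No 1,2-shift: no single shift to an adjacent carbon would give a more stable cation.)
Step 2: Nucleophilic attack by I⁻ on the carbocation completes the addition, giving R–I.
Total: 2 elementary steps.

2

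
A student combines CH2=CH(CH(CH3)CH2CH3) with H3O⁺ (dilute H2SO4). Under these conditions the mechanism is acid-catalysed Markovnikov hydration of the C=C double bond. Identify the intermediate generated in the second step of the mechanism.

tertiary carbocation

Step 1: The π electrons of the C=C bond attack a proton of H3O⁺; Markovnikov addition places the new C–H on the less-substituted alkene carbon, so the positive charge ends up on the more-substituted carbon — a secondary carbocation. H2O is released.
Step 2: Carbocation rearrangement: a 1,2-hydride shift from the adjacent sec-butyl carbon converts the initially-formed secondary cation into the more stable tertiary cation.
After step 2 the species present is a tertiary carbocation.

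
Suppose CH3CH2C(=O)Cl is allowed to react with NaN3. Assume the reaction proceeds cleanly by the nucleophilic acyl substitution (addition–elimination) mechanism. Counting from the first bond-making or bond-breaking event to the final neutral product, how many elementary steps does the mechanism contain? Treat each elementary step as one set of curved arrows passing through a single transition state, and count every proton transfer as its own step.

2

Step 1: A lone pair on the N of N3⁻ attacks the electrophilic acyl carbon; the π(C=O) electrons move onto oxygen, giving a tetrahedral intermediate.
Step 2: Collapse of the tetrahedral intermediate: the alkoxide oxygen pushes its lone pair back to re-form C=O while Cl⁻ leaves.
Total: 2 elementary steps.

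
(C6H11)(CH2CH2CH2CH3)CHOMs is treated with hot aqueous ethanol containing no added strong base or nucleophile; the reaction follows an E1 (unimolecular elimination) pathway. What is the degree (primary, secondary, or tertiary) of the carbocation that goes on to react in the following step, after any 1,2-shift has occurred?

tertiary

Step 1: Ionisation: the C–O σ-bond cleaves heterolytically; both bonding electrons depart with MsO⁻, leaving a secondary carbocation at the α-carbon.
Step 2: Carbocation rearrangement: a 1,2-hydride shift from the adjacent cyclohexyl carbon converts the initially-formed secondary cation into the more stable tertiary cation.
The cation rearranges from secondary to tertiary via a 1,2-hydride shift from the adjacent cyclohexyl carbon; the tertiary cation is what reacts next.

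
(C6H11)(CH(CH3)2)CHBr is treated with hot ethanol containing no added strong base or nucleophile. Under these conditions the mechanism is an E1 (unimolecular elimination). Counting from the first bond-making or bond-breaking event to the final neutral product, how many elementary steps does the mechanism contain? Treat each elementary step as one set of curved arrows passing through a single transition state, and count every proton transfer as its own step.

3

Step 1: Rate-determining heterolysis of the C–Br bond gives Br⁻ and a secondary carbocation.
Step 2: A 1,2-hydride shift from the adjacent cyclohexyl carbon moves the positive charge from the secondary centre to an adjacent carbon, generating a more stable tertiary carbocation.
Step 3: Loss of a β-proton to an ethanol molecule of the solvent: the C–H bonding pair collapses toward the cationic carbon to form the C=C π bond, yielding the alkene.
Total: 3 elementary steps.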